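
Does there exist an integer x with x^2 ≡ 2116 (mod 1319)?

yes

(2116/1319)
  = (797/1319)    [2116 ≡ 797 mod 1319]
  = (1319/797)    [QR: 797 ≡ 1 mod 4, sign kept]
  = (522/797)    [1319 ≡ 522 mod 797]
  = -(261/797)    [797 ≡ 5 mod 8 ⇒ (2/797) = -1]
  = -(797/261)    [QR: 261 ≡ 1 mod 4, sign kept]
  = -(14/261)    [797 ≡ 14 mod 261]
  = (7/261)    [261 ≡ 5 mod 8 ⇒ (2/261) = -1]
  = (261/7)    [QR: 261 ≡ 1 mod 4, sign kept]
  = (2/7)    [261 ≡ 2 mod 7]
  = (1/7)    [7 ≡ 7 mod 8 ⇒ (2/7) = +1]
  = 1    [(1/7) = 1]
(2116/1319) = 1, and 1319 is prime, so 2116 is a quadratic residue mod 1319.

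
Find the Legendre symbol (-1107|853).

1

(-1107|853)
  = (1107|853)    [853 ≡ 1 mod 4 ⇒ (-1|853) = +1]
  = (254|853)    [1107 ≡ 254 mod 853]
  = -(127|853)    [853 ≡ 5 mod 8 ⇒ (2|853) = -1]
  = -(853|127)    [QR: 853 ≡ 1 mod 4, sign kept]
  = -(91|127)    [853 ≡ 91 mod 127]
  = (127|91)    [QR: both ≡ 3 mod 4, sign flips]
  = (36|91)    [127 ≡ 36 mod 91]
  = (9|91)    [91 ≡ 3 mod 8 ⇒ (2|91)^2 = +1]
  = (91|9)    [QR: 9 ≡ 1 mod 4, sign kept]
  = (1|9)    [91 ≡ 1 mod 9]
  = 1    [(1|9) = 1]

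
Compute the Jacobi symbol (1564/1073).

(1564/1073)
  = (491/1073)    [1564 ≡ 491 mod 1073]
  = (1073/491)    [QR: 1073 ≡ 1 mod 4, sign kept]
  = (91/491)    [1073 ≡ 91 mod 491]
  = -(491/91)    [QR: both ≡ 3 mod 4, sign flips]
  = -(36/91)    [491 ≡ 36 mod 91]
  = -(9/91)    [91 ≡ 3 mod 8 ⇒ (2/91)^2 = +1]
  = -(91/9)    [QR: 9 ≡ 1 mod 4, sign kept]
  = -(1/9)    [91 ≡ 1 mod 9]
  = -1    [(1/9) = 1]

-1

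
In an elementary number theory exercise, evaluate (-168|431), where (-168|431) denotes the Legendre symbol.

(-168|431)
  = -(168|431)    [431 ≡ 3 mod 4 ⇒ (-1|431) = -1]
  = -(21|431)    [431 ≡ 7 mod 8 ⇒ (2|431)^3 = +1]
  = -(431|21)    [QR: 21 ≡ 1 mod 4, sign kept]
  = -(11|21)    [431 ≡ 11 mod 21]
  = -(21|11)    [QR: 21 ≡ 1 mod 4, sign kept]
  = -(10|11)    [21 ≡ 10 mod 11]
  = (5|11)    [11 ≡ 3 mod 8 ⇒ (2|11) = -1]
  = (11|5)    [QR: 5 ≡ 1 mod 4, sign kept]
  = (1|5)    [11 ≡ 1 mod 5]
  = 1    [(1|5) = 1]

1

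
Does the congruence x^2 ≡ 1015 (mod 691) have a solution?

Reduce the numerator: 1015 ≡ 324 (mod 691), so (1015/691) = (324/691).
Factor out 2: 324 = 2^2·81. Since 691 ≡ 3 (mod 8), (2/691) = -1, and (2/691)^2 = +1. Now have (81/691).
81 ≡ 1 (mod 4), so quadratic reciprocity gives (81/691) = (691/81). Reduce: 691 ≡ 43 (mod 81). Now have (43/81).
81 ≡ 1 (mod 4), so quadratic reciprocity gives (43/81) = (81/43). Reduce: 81 ≡ 38 (mod 43). Now have (38/43).
Factor out 2: 38 = 2·19. Since 43 ≡ 3 (mod 8), (2/43) = -1. Now have -(19/43).
Both 19 ≡ 3 and 43 ≡ 3 (mod 4), so reciprocity gives (19/43) = -(43/19). Reduce: 43 ≡ 5 (mod 19). Now have (5/19).
5 ≡ 1 (mod 4), so quadratic reciprocity gives (5/19) = (19/5). Reduce: 19 ≡ 4 (mod 5). Now have (4/5).
Factor out 2: 4 = 2^2. Since 5 ≡ 5 (mod 8), (2/5) = -1, and (2/5)^2 = +1. Now have (1/5).
(1/5) = 1. Collecting the sign factors: 1.
(1015/691) = 1, and 691 is prime, so 1015 is a quadratic residue mod 691.

yes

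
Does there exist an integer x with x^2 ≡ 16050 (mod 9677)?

Reduce the numerator: 16050 ≡ 6373 (mod 9677), so (16050/9677) = (6373/9677).
6373 ≡ 1 (mod 4), so quadratic reciprocity gives (6373/9677) = (9677/6373). Reduce: 9677 ≡ 3304 (mod 6373). Now have (3304/6373).
Factor out 2: 3304 = 2^3·413. Since 6373 ≡ 5 (mod 8), (2/6373) = -1, and (2/6373)^3 = -1. Now have -(413/6373).
413 ≡ 1 (mod 4), so quadratic reciprocity gives (413/6373) = (6373/413). Reduce: 6373 ≡ 178 (mod 413). Now have -(178/413).
Factor out 2: 178 = 2·89. Since 413 ≡ 5 (mod 8), (2/413) = -1. Now have (89/413).
89 ≡ 1 (mod 4), so quadratic reciprocity gives (89/413) = (413/89). Reduce: 413 ≡ 57 (mod 89). Now have (57/89).
57 ≡ 1 (mod 4), so quadratic reciprocity gives (57/89) = (89/57). Reduce: 89 ≡ 32 (mod 57). Now have (32/57).
Factor out 2: 32 = 2^5. Since 57 ≡ 1 (mod 8), (2/57) = +1, and (2/57)^5 = +1. Now have (1/57).
(1/57) = 1. Collecting the sign factors: 1.
(16050/9677) = 1, and 9677 is prime, so 16050 is a quadratic residue mod 9677.

yes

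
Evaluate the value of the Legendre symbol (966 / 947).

-1

Reduce the numerator: 966 ≡ 19 (mod 947), so (966 / 947) = (19 / 947).
Both 19 ≡ 3 and 947 ≡ 3 (mod 4), so reciprocity gives (19 / 947) = -(947 / 19). Reduce: 947 ≡ 16 (mod 19). Now have -(16 / 19).
Factor out 2: 16 = 2^4. Since 19 ≡ 3 (mod 8), (2 / 19) = -1, and (2 / 19)^4 = +1. Now have -(1 / 19).
(1 / 19) = 1. Collecting the sign factors: -1.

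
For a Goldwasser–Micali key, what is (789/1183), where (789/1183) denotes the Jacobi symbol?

(789/1183)
  = (1183/789)    [QR: 789 ≡ 1 mod 4, sign kept]
  = (394/789)    [1183 ≡ 394 mod 789]
  = -(197/789)    [789 ≡ 5 mod 8 ⇒ (2/789) = -1]
  = -(789/197)    [QR: 197 ≡ 1 mod 4, sign kept]
  = -(1/197)    [789 ≡ 1 mod 197]
  = -1    [(1/197) = 1]

-1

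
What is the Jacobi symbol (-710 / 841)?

Reduce the numerator: -710 ≡ 131 (mod 841), so (-710 / 841) = (131 / 841).
841 ≡ 1 (mod 4), so quadratic reciprocity gives (131 / 841) = (841 / 131). Reduce: 841 ≡ 55 (mod 131). Now have (55 / 131).
Both 55 ≡ 3 and 131 ≡ 3 (mod 4), so reciprocity gives (55 / 131) = -(131 / 55). Reduce: 131 ≡ 21 (mod 55). Now have -(21 / 55).
21 ≡ 1 (mod 4), so quadratic reciprocity gives (21 / 55) = (55 / 21). Reduce: 55 ≡ 13 (mod 21). Now have -(13 / 21).
13 ≡ 1 (mod 4), so quadratic reciprocity gives (13 / 21) = (21 / 13). Reduce: 21 ≡ 8 (mod 13). Now have -(8 / 13).
Factor out 2: 8 = 2^3. Since 13 ≡ 5 (mod 8), (2 / 13) = -1, and (2 / 13)^3 = -1. Now have (1 / 13).
(1 / 13) = 1. Collecting the sign factors: 1.

1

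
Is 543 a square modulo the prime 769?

yes

769 ≡ 1 (mod 4), so quadratic reciprocity gives (543/769) = (769/543). Reduce: 769 ≡ 226 (mod 543). Now have (226/543).
Factor out 2: 226 = 2·113. Since 543 ≡ 7 (mod 8), (2/543) = +1. Now have (113/543).
113 ≡ 1 (mod 4), so quadratic reciprocity gives (113/543) = (543/113). Reduce: 543 ≡ 91 (mod 113). Now have (91/113).
113 ≡ 1 (mod 4), so quadratic reciprocity gives (91/113) = (113/91). Reduce: 113 ≡ 22 (mod 91). Now have (22/91).
Factor out 2: 22 = 2·11. Since 91 ≡ 3 (mod 8), (2/91) = -1. Now have -(11/91).
Both 11 ≡ 3 and 91 ≡ 3 (mod 4), so reciprocity gives (11/91) = -(91/11). Reduce: 91 ≡ 3 (mod 11). Now have (3/11).
Both 3 ≡ 3 and 11 ≡ 3 (mod 4), so reciprocity gives (3/11) = -(11/3). Reduce: 11 ≡ 2 (mod 3). Now have -(2/3).
Factor out 2: 2 = 2. Since 3 ≡ 3 (mod 8), (2/3) = -1. Now have (1/3).
(1/3) = 1. Collecting the sign factors: 1.
The Legendre symbol is 1, so x^2 ≡ 543 (mod 769) has solution.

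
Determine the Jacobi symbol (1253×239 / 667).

-1

By multiplicativity, (1253·239 / 667) = (1253 / 667)·(239 / 667).
First factor (1253 / 667):
(1253 / 667)
  = (586 / 667)    [1253 ≡ 586 mod 667]
  = -(293 / 667)    [667 ≡ 3 mod 8 ⇒ (2 / 667) = -1]
  = -(667 / 293)    [QR: 293 ≡ 1 mod 4, sign kept]
  = -(81 / 293)    [667 ≡ 81 mod 293]
  = -(293 / 81)    [QR: 81 ≡ 1 mod 4, sign kept]
  = -(50 / 81)    [293 ≡ 50 mod 81]
  = -(25 / 81)    [81 ≡ 1 mod 8 ⇒ (2 / 81) = +1]
  = -(81 / 25)    [QR: 25 ≡ 1 mod 4, sign kept]
  = -(6 / 25)    [81 ≡ 6 mod 25]
  = -(3 / 25)    [25 ≡ 1 mod 8 ⇒ (2 / 25) = +1]
  = -(25 / 3)    [QR: 25 ≡ 1 mod 4, sign kept]
  = -(1 / 3)    [25 ≡ 1 mod 3]
  = -1    [(1 / 3) = 1]
Second factor (239 / 667):
(239 / 667)
  = -(667 / 239)    [QR: both ≡ 3 mod 4, sign flips]
  = -(189 / 239)    [667 ≡ 189 mod 239]
  = -(239 / 189)    [QR: 189 ≡ 1 mod 4, sign kept]
  = -(50 / 189)    [239 ≡ 50 mod 189]
  = (25 / 189)    [189 ≡ 5 mod 8 ⇒ (2 / 189) = -1]
  = (189 / 25)    [QR: 25 ≡ 1 mod 4, sign kept]
  = (14 / 25)    [189 ≡ 14 mod 25]
  = (7 / 25)    [25 ≡ 1 mod 8 ⇒ (2 / 25) = +1]
  = (25 / 7)    [QR: 25 ≡ 1 mod 4, sign kept]
  = (4 / 7)    [25 ≡ 4 mod 7]
  = (1 / 7)    [7 ≡ 7 mod 8 ⇒ (2 / 7)^2 = +1]
  = 1    [(1 / 7) = 1]
Product: (-1)·(1) = -1.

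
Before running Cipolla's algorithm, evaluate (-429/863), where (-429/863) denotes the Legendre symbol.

-1

(-429/863)
  = (434/863)    [-429 ≡ 434 mod 863]
  = (217/863)    [863 ≡ 7 mod 8 ⇒ (2/863) = +1]
  = (863/217)    [QR: 217 ≡ 1 mod 4, sign kept]
  = (212/217)    [863 ≡ 212 mod 217]
  = (53/217)    [217 ≡ 1 mod 8 ⇒ (2/217)^2 = +1]
  = (217/53)    [QR: 53 ≡ 1 mod 4, sign kept]
  = (5/53)    [217 ≡ 5 mod 53]
  = (53/5)    [QR: 5 ≡ 1 mod 4, sign kept]
  = (3/5)    [53 ≡ 3 mod 5]
  = (5/3)    [QR: 5 ≡ 1 mod 4, sign kept]
  = (2/3)    [5 ≡ 2 mod 3]
  = -(1/3)    [3 ≡ 3 mod 8 ⇒ (2/3) = -1]
  = -1    [(1/3) = 1]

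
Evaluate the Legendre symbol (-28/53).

(-28/53)
  = (28/53)    [53 ≡ 1 mod 4 ⇒ (-1/53) = +1]
  = (7/53)    [53 ≡ 5 mod 8 ⇒ (2/53)^2 = +1]
  = (53/7)    [QR: 53 ≡ 1 mod 4, sign kept]
  = (4/7)    [53 ≡ 4 mod 7]
  = (1/7)    [7 ≡ 7 mod 8 ⇒ (2/7)^2 = +1]
  = 1    [(1/7) = 1]

1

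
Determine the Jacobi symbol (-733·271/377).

1

By multiplicativity, (-733·271/377) = (-733/377)·(271/377).
First factor (-733/377):
(-733/377)
  = (21/377)    [-733 ≡ 21 mod 377]
  = (377/21)    [QR: 21 ≡ 1 mod 4, sign kept]
  = (20/21)    [377 ≡ 20 mod 21]
  = (5/21)    [21 ≡ 5 mod 8 ⇒ (2/21)^2 = +1]
  = (21/5)    [QR: 5 ≡ 1 mod 4, sign kept]
  = (1/5)    [21 ≡ 1 mod 5]
  = 1    [(1/5) = 1]
Second factor (271/377):
(271/377)
  = (377/271)    [QR: 377 ≡ 1 mod 4, sign kept]
  = (106/271)    [377 ≡ 106 mod 271]
  = (53/271)    [271 ≡ 7 mod 8 ⇒ (2/271) = +1]
  = (271/53)    [QR: 53 ≡ 1 mod 4, sign kept]
  = (6/53)    [271 ≡ 6 mod 53]
  = -(3/53)    [53 ≡ 5 mod 8 ⇒ (2/53) = -1]
  = -(53/3)    [QR: 53 ≡ 1 mod 4, sign kept]
  = -(2/3)    [53 ≡ 2 mod 3]
  = (1/3)    [3 ≡ 3 mod 8 ⇒ (2/3) = -1]
  = 1    [(1/3) = 1]
Product: (1)·(1) = 1.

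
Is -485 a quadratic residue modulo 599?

yes

(-485/599)
  = (114/599)    [-485 ≡ 114 mod 599]
  = (57/599)    [599 ≡ 7 mod 8 ⇒ (2/599) = +1]
  = (599/57)    [QR: 57 ≡ 1 mod 4, sign kept]
  = (29/57)    [599 ≡ 29 mod 57]
  = (57/29)    [QR: 29 ≡ 1 mod 4, sign kept]
  = (28/29)    [57 ≡ 28 mod 29]
  = (7/29)    [29 ≡ 5 mod 8 ⇒ (2/29)^2 = +1]
  = (29/7)    [QR: 29 ≡ 1 mod 4, sign kept]
  = (1/7)    [29 ≡ 1 mod 7]
  = 1    [(1/7) = 1]
(-485/599) = 1, and 599 is prime, so -485 is a quadratic residue mod 599.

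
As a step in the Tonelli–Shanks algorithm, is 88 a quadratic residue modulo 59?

(88/59)
  = (29/59)    [88 ≡ 29 mod 59]
  = (59/29)    [QR: 29 ≡ 1 mod 4, sign kept]
  = (1/29)    [59 ≡ 1 mod 29]
  = 1    [(1/29) = 1]
(88/59) = 1, and 59 is prime, so 88 is a quadratic residue mod 59.

yes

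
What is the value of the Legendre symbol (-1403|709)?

1

(-1403|709)
  = (1403|709)    [709 ≡ 1 mod 4 ⇒ (-1|709) = +1]
  = (694|709)    [1403 ≡ 694 mod 709]
  = -(347|709)    [709 ≡ 5 mod 8 ⇒ (2|709) = -1]
  = -(709|347)    [QR: 709 ≡ 1 mod 4, sign kept]
  = -(15|347)    [709 ≡ 15 mod 347]
  = (347|15)    [QR: both ≡ 3 mod 4, sign flips]
  = (2|15)    [347 ≡ 2 mod 15]
  = (1|15)    [15 ≡ 7 mod 8 ⇒ (2|15) = +1]
  = 1    [(1|15) = 1]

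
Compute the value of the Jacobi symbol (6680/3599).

(6680/3599)
  = (3081/3599)    [6680 ≡ 3081 mod 3599]
  = (3599/3081)    [QR: 3081 ≡ 1 mod 4, sign kept]
  = (518/3081)    [3599 ≡ 518 mod 3081]
  = (259/3081)    [3081 ≡ 1 mod 8 ⇒ (2/3081) = +1]
  = (3081/259)    [QR: 3081 ≡ 1 mod 4, sign kept]
  = (232/259)    [3081 ≡ 232 mod 259]
  = -(29/259)    [259 ≡ 3 mod 8 ⇒ (2/259)^3 = -1]
  = -(259/29)    [QR: 29 ≡ 1 mod 4, sign kept]
  = -(27/29)    [259 ≡ 27 mod 29]
  = -(29/27)    [QR: 29 ≡ 1 mod 4, sign kept]
  = -(2/27)    [29 ≡ 2 mod 27]
  = (1/27)    [27 ≡ 3 mod 8 ⇒ (2/27) = -1]
  = 1    [(1/27) = 1]

1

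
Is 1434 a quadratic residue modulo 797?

yes

Reduce the numerator: 1434 ≡ 637 (mod 797), so (1434/797) = (637/797).
637 ≡ 1 (mod 4), so quadratic reciprocity gives (637/797) = (797/637). Reduce: 797 ≡ 160 (mod 637). Now have (160/637).
Factor out 2: 160 = 2^5·5. Since 637 ≡ 5 (mod 8), (2/637) = -1, and (2/637)^5 = -1. Now have -(5/637).
5 ≡ 1 (mod 4), so quadratic reciprocity gives (5/637) = (637/5). Reduce: 637 ≡ 2 (mod 5). Now have -(2/5).
Factor out 2: 2 = 2. Since 5 ≡ 5 (mod 8), (2/5) = -1. Now have (1/5).
(1/5) = 1. Collecting the sign factors: 1.
(1434/797) = 1, and 797 is prime, so 1434 is a quadratic residue mod 797.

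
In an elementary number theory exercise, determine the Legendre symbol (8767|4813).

(8767|4813)
  = (3954|4813)    [8767 ≡ 3954 mod 4813]
  = -(1977|4813)    [4813 ≡ 5 mod 8 ⇒ (2|4813) = -1]
  = -(4813|1977)    [QR: 1977 ≡ 1 mod 4, sign kept]
  = -(859|1977)    [4813 ≡ 859 mod 1977]
  = -(1977|859)    [QR: 1977 ≡ 1 mod 4, sign kept]
  = -(259|859)    [1977 ≡ 259 mod 859]
  = (859|259)    [QR: both ≡ 3 mod 4, sign flips]
  = (82|259)    [859 ≡ 82 mod 259]
  = -(41|259)    [259 ≡ 3 mod 8 ⇒ (2|259) = -1]
  = -(259|41)    [QR: 41 ≡ 1 mod 4, sign kept]
  = -(13|41)    [259 ≡ 13 mod 41]
  = -(41|13)    [QR: 13 ≡ 1 mod 4, sign kept]
  = -(2|13)    [41 ≡ 2 mod 13]
  = (1|13)    [13 ≡ 5 mod 8 ⇒ (2|13) = -1]
  = 1    [(1|13) = 1]

1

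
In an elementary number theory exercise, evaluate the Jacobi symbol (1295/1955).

0

Both 1295 ≡ 3 and 1955 ≡ 3 (mod 4), so reciprocity gives (1295/1955) = -(1955/1295). Reduce: 1955 ≡ 660 (mod 1295). Now have -(660/1295).
Factor out 2: 660 = 2^2·165. Since 1295 ≡ 7 (mod 8), (2/1295) = +1, and (2/1295)^2 = +1. Now have -(165/1295).
165 ≡ 1 (mod 4), so quadratic reciprocity gives (165/1295) = (1295/165). Reduce: 1295 ≡ 140 (mod 165). Now have -(140/165).
Factor out 2: 140 = 2^2·35. Since 165 ≡ 5 (mod 8), (2/165) = -1, and (2/165)^2 = +1. Now have -(35/165).
165 ≡ 1 (mod 4), so quadratic reciprocity gives (35/165) = (165/35). Reduce: 165 ≡ 25 (mod 35). Now have -(25/35).
25 ≡ 1 (mod 4), so quadratic reciprocity gives (25/35) = (35/25). Reduce: 35 ≡ 10 (mod 25). Now have -(10/25).
Factor out 2: 10 = 2·5. Since 25 ≡ 1 (mod 8), (2/25) = +1. Now have -(5/25).
5 ≡ 1 (mod 4), so quadratic reciprocity gives (5/25) = (25/5). Reduce: 25 ≡ 0 (mod 5). Now have -(0/5).
The numerator is now 0 with denominator 5 > 1: the symbol is 0.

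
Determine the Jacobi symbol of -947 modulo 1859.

-1

Pull out -1: (-947/1859) = (-1/1859)·(947/1859). Since 1859 ≡ 3 (mod 4), (-1/1859) = -1. Now have -(947/1859).
Both 947 ≡ 3 and 1859 ≡ 3 (mod 4), so reciprocity gives (947/1859) = -(1859/947). Reduce: 1859 ≡ 912 (mod 947). Now have (912/947).
Factor out 2: 912 = 2^4·57. Since 947 ≡ 3 (mod 8), (2/947) = -1, and (2/947)^4 = +1. Now have (57/947).
57 ≡ 1 (mod 4), so quadratic reciprocity gives (57/947) = (947/57). Reduce: 947 ≡ 35 (mod 57). Now have (35/57).
57 ≡ 1 (mod 4), so quadratic reciprocity gives (35/57) = (57/35). Reduce: 57 ≡ 22 (mod 35). Now have (22/35).
Factor out 2: 22 = 2·11. Since 35 ≡ 3 (mod 8), (2/35) = -1. Now have -(11/35).
Both 11 ≡ 3 and 35 ≡ 3 (mod 4), so reciprocity gives (11/35) = -(35/11). Reduce: 35 ≡ 2 (mod 11). Now have (2/11).
Factor out 2: 2 = 2. Since 11 ≡ 3 (mod 8), (2/11) = -1. Now have -(1/11).
(1/11) = 1. Collecting the sign factors: -1.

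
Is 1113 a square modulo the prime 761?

Reduce the numerator: 1113 ≡ 352 (mod 761), so (1113/761) = (352/761).
Factor out 2: 352 = 2^5·11. Since 761 ≡ 1 (mod 8), (2/761) = +1, and (2/761)^5 = +1. Now have (11/761).
761 ≡ 1 (mod 4), so quadratic reciprocity gives (11/761) = (761/11). Reduce: 761 ≡ 2 (mod 11). Now have (2/11).
Factor out 2: 2 = 2. Since 11 ≡ 3 (mod 8), (2/11) = -1. Now have -(1/11).
(1/11) = 1. Collecting the sign factors: -1.
The Legendre symbol is -1, so x^2 ≡ 1113 (mod 761) has no solution.

no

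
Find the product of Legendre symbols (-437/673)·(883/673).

1

By multiplicativity, (-437·883/673) = (-437/673)·(883/673).
First factor (-437/673):
(-437/673)
  = (236/673)    [-437 ≡ 236 mod 673]
  = (59/673)    [673 ≡ 1 mod 8 ⇒ (2/673)^2 = +1]
  = (673/59)    [QR: 673 ≡ 1 mod 4, sign kept]
  = (24/59)    [673 ≡ 24 mod 59]
  = -(3/59)    [59 ≡ 3 mod 8 ⇒ (2/59)^3 = -1]
  = (59/3)    [QR: both ≡ 3 mod 4, sign flips]
  = (2/3)    [59 ≡ 2 mod 3]
  = -(1/3)    [3 ≡ 3 mod 8 ⇒ (2/3) = -1]
  = -1    [(1/3) = 1]
Second factor (883/673):
(883/673)
  = (210/673)    [883 ≡ 210 mod 673]
  = (105/673)    [673 ≡ 1 mod 8 ⇒ (2/673) = +1]
  = (673/105)    [QR: 105 ≡ 1 mod 4, sign kept]
  = (43/105)    [673 ≡ 43 mod 105]
  = (105/43)    [QR: 105 ≡ 1 mod 4, sign kept]
  = (19/43)    [105 ≡ 19 mod 43]
  = -(43/19)    [QR: both ≡ 3 mod 4, sign flips]
  = -(5/19)    [43 ≡ 5 mod 19]
  = -(19/5)    [QR: 5 ≡ 1 mod 4, sign kept]
  = -(4/5)    [19 ≡ 4 mod 5]
  = -(1/5)    [5 ≡ 5 mod 8 ⇒ (2/5)^2 = +1]
  = -1    [(1/5) = 1]
Product: (-1)·(-1) = 1.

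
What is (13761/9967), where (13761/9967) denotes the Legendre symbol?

(13761/9967)
  = (3794/9967)    [13761 ≡ 3794 mod 9967]
  = (1897/9967)    [9967 ≡ 7 mod 8 ⇒ (2/9967) = +1]
  = (9967/1897)    [QR: 1897 ≡ 1 mod 4, sign kept]
  = (482/1897)    [9967 ≡ 482 mod 1897]
  = (241/1897)    [1897 ≡ 1 mod 8 ⇒ (2/1897) = +1]
  = (1897/241)    [QR: 241 ≡ 1 mod 4, sign kept]
  = (210/241)    [1897 ≡ 210 mod 241]
  = (105/241)    [241 ≡ 1 mod 8 ⇒ (2/241) = +1]
  = (241/105)    [QR: 105 ≡ 1 mod 4, sign kept]
  = (31/105)    [241 ≡ 31 mod 105]
  = (105/31)    [QR: 105 ≡ 1 mod 4, sign kept]
  = (12/31)    [105 ≡ 12 mod 31]
  = (3/31)    [31 ≡ 7 mod 8 ⇒ (2/31)^2 = +1]
  = -(31/3)    [QR: both ≡ 3 mod 4, sign flips]
  = -(1/3)    [31 ≡ 1 mod 3]
  = -1    [(1/3) = 1]

-1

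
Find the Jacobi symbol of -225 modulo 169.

Reduce the numerator: -225 ≡ 113 (mod 169), so (-225 / 169) = (113 / 169).
113 ≡ 1 (mod 4), so quadratic reciprocity gives (113 / 169) = (169 / 113). Reduce: 169 ≡ 56 (mod 113). Now have (56 / 113).
Factor out 2: 56 = 2^3·7. Since 113 ≡ 1 (mod 8), (2 / 113) = +1, and (2 / 113)^3 = +1. Now have (7 / 113).
113 ≡ 1 (mod 4), so quadratic reciprocity gives (7 / 113) = (113 / 7). Reduce: 113 ≡ 1 (mod 7). Now have (1 / 7).
(1 / 7) = 1. Collecting the sign factors: 1.

1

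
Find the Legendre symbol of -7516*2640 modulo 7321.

1

By multiplicativity, (-7516·2640 / 7321) = (-7516 / 7321)·(2640 / 7321).
First factor (-7516 / 7321):
(-7516 / 7321)
  = (7126 / 7321)    [-7516 ≡ 7126 mod 7321]
  = (3563 / 7321)    [7321 ≡ 1 mod 8 ⇒ (2 / 7321) = +1]
  = (7321 / 3563)    [QR: 7321 ≡ 1 mod 4, sign kept]
  = (195 / 3563)    [7321 ≡ 195 mod 3563]
  = -(3563 / 195)    [QR: both ≡ 3 mod 4, sign flips]
  = -(53 / 195)    [3563 ≡ 53 mod 195]
  = -(195 / 53)    [QR: 53 ≡ 1 mod 4, sign kept]
  = -(36 / 53)    [195 ≡ 36 mod 53]
  = -(9 / 53)    [53 ≡ 5 mod 8 ⇒ (2 / 53)^2 = +1]
  = -(53 / 9)    [QR: 9 ≡ 1 mod 4, sign kept]
  = -(8 / 9)    [53 ≡ 8 mod 9]
  = -(1 / 9)    [9 ≡ 1 mod 8 ⇒ (2 / 9)^3 = +1]
  = -1    [(1 / 9) = 1]
Second factor (2640 / 7321):
(2640 / 7321)
  = (165 / 7321)    [7321 ≡ 1 mod 8 ⇒ (2 / 7321)^4 = +1]
  = (7321 / 165)    [QR: 165 ≡ 1 mod 4, sign kept]
  = (61 / 165)    [7321 ≡ 61 mod 165]
  = (165 / 61)    [QR: 61 ≡ 1 mod 4, sign kept]
  = (43 / 61)    [165 ≡ 43 mod 61]
  = (61 / 43)    [QR: 61 ≡ 1 mod 4, sign kept]
  = (18 / 43)    [61 ≡ 18 mod 43]
  = -(9 / 43)    [43 ≡ 3 mod 8 ⇒ (2 / 43) = -1]
  = -(43 / 9)    [QR: 9 ≡ 1 mod 4, sign kept]
  = -(7 / 9)    [43 ≡ 7 mod 9]
  = -(9 / 7)    [QR: 9 ≡ 1 mod 4, sign kept]
  = -(2 / 7)    [9 ≡ 2 mod 7]
  = -(1 / 7)    [7 ≡ 7 mod 8 ⇒ (2 / 7) = +1]
  = -1    [(1 / 7) = 1]
Product: (-1)·(-1) = 1.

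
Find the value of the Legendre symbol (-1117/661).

1

(-1117/661)
  = (1117/661)    [661 ≡ 1 mod 4 ⇒ (-1/661) = +1]
  = (456/661)    [1117 ≡ 456 mod 661]
  = -(57/661)    [661 ≡ 5 mod 8 ⇒ (2/661)^3 = -1]
  = -(661/57)    [QR: 57 ≡ 1 mod 4, sign kept]
  = -(34/57)    [661 ≡ 34 mod 57]
  = -(17/57)    [57 ≡ 1 mod 8 ⇒ (2/57) = +1]
  = -(57/17)    [QR: 17 ≡ 1 mod 4, sign kept]
  = -(6/17)    [57 ≡ 6 mod 17]
  = -(3/17)    [17 ≡ 1 mod 8 ⇒ (2/17) = +1]
  = -(17/3)    [QR: 17 ≡ 1 mod 4, sign kept]
  = -(2/3)    [17 ≡ 2 mod 3]
  = (1/3)    [3 ≡ 3 mod 8 ⇒ (2/3) = -1]
  = 1    [(1/3) = 1]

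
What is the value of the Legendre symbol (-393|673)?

Reduce the numerator: -393 ≡ 280 (mod 673), so (-393|673) = (280|673).
Factor out 2: 280 = 2^3·35. Since 673 ≡ 1 (mod 8), (2|673) = +1, and (2|673)^3 = +1. Now have (35|673).
673 ≡ 1 (mod 4), so quadratic reciprocity gives (35|673) = (673|35). Reduce: 673 ≡ 8 (mod 35). Now have (8|35).
Factor out 2: 8 = 2^3. Since 35 ≡ 3 (mod 8), (2|35) = -1, and (2|35)^3 = -1. Now have -(1|35).
(1|35) = 1. Collecting the sign factors: -1.

-1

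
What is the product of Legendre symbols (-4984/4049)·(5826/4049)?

-1

By multiplicativity, (-4984·5826/4049) = (-4984/4049)·(5826/4049).
First factor (-4984/4049):
(-4984/4049)
  = (3114/4049)    [-4984 ≡ 3114 mod 4049]
  = (1557/4049)    [4049 ≡ 1 mod 8 ⇒ (2/4049) = +1]
  = (4049/1557)    [QR: 1557 ≡ 1 mod 4, sign kept]
  = (935/1557)    [4049 ≡ 935 mod 1557]
  = (1557/935)    [QR: 1557 ≡ 1 mod 4, sign kept]
  = (622/935)    [1557 ≡ 622 mod 935]
  = (311/935)    [935 ≡ 7 mod 8 ⇒ (2/935) = +1]
  = -(935/311)    [QR: both ≡ 3 mod 4, sign flips]
  = -(2/311)    [935 ≡ 2 mod 311]
  = -(1/311)    [311 ≡ 7 mod 8 ⇒ (2/311) = +1]
  = -1    [(1/311) = 1]
Second factor (5826/4049):
(5826/4049)
  = (1777/4049)    [5826 ≡ 1777 mod 4049]
  = (4049/1777)    [QR: 1777 ≡ 1 mod 4, sign kept]
  = (495/1777)    [4049 ≡ 495 mod 1777]
  = (1777/495)    [QR: 1777 ≡ 1 mod 4, sign kept]
  = (292/495)    [1777 ≡ 292 mod 495]
  = (73/495)    [495 ≡ 7 mod 8 ⇒ (2/495)^2 = +1]
  = (495/73)    [QR: 73 ≡ 1 mod 4, sign kept]
  = (57/73)    [495 ≡ 57 mod 73]
  = (73/57)    [QR: 57 ≡ 1 mod 4, sign kept]
  = (16/57)    [73 ≡ 16 mod 57]
  = (1/57)    [57 ≡ 1 mod 8 ⇒ (2/57)^4 = +1]
  = 1    [(1/57) = 1]
Product: (-1)·(1) = -1.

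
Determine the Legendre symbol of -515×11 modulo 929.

By multiplicativity, (-515·11 / 929) = (-515 / 929)·(11 / 929).
First factor (-515 / 929):
(-515 / 929)
  = (414 / 929)    [-515 ≡ 414 mod 929]
  = (207 / 929)    [929 ≡ 1 mod 8 ⇒ (2 / 929) = +1]
  = (929 / 207)    [QR: 929 ≡ 1 mod 4, sign kept]
  = (101 / 207)    [929 ≡ 101 mod 207]
  = (207 / 101)    [QR: 101 ≡ 1 mod 4, sign kept]
  = (5 / 101)    [207 ≡ 5 mod 101]
  = (101 / 5)    [QR: 5 ≡ 1 mod 4, sign kept]
  = (1 / 5)    [101 ≡ 1 mod 5]
  = 1    [(1 / 5) = 1]
Second factor (11 / 929):
(11 / 929)
  = (929 / 11)    [QR: 929 ≡ 1 mod 4, sign kept]
  = (5 / 11)    [929 ≡ 5 mod 11]
  = (11 / 5)    [QR: 5 ≡ 1 mod 4, sign kept]
  = (1 / 5)    [11 ≡ 1 mod 5]
  = 1    [(1 / 5) = 1]
Product: (1)·(1) = 1.

1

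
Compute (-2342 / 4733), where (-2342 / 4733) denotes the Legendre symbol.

Reduce the numerator: -2342 ≡ 2391 (mod 4733), so (-2342 / 4733) = (2391 / 4733).
4733 ≡ 1 (mod 4), so quadratic reciprocity gives (2391 / 4733) = (4733 / 2391). Reduce: 4733 ≡ 2342 (mod 2391). Now have (2342 / 2391).
Factor out 2: 2342 = 2·1171. Since 2391 ≡ 7 (mod 8), (2 / 2391) = +1. Now have (1171 / 2391).
Both 1171 ≡ 3 and 2391 ≡ 3 (mod 4), so reciprocity gives (1171 / 2391) = -(2391 / 1171). Reduce: 2391 ≡ 49 (mod 1171). Now have -(49 / 1171).
49 ≡ 1 (mod 4), so quadratic reciprocity gives (49 / 1171) = (1171 / 49). Reduce: 1171 ≡ 44 (mod 49). Now have -(44 / 49).
Factor out 2: 44 = 2^2·11. Since 49 ≡ 1 (mod 8), (2 / 49) = +1, and (2 / 49)^2 = +1. Now have -(11 / 49).
49 ≡ 1 (mod 4), so quadratic reciprocity gives (11 / 49) = (49 / 11). Reduce: 49 ≡ 5 (mod 11). Now have -(5 / 11).
5 ≡ 1 (mod 4), so quadratic reciprocity gives (5 / 11) = (11 / 5). Reduce: 11 ≡ 1 (mod 5). Now have -(1 / 5).
(1 / 5) = 1. Collecting the sign factors: -1.

-1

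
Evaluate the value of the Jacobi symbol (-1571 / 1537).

-1

(-1571 / 1537)
  = (1571 / 1537)    [1537 ≡ 1 mod 4 ⇒ (-1 / 1537) = +1]
  = (34 / 1537)    [1571 ≡ 34 mod 1537]
  = (17 / 1537)    [1537 ≡ 1 mod 8 ⇒ (2 / 1537) = +1]
  = (1537 / 17)    [QR: 17 ≡ 1 mod 4, sign kept]
  = (7 / 17)    [1537 ≡ 7 mod 17]
  = (17 / 7)    [QR: 17 ≡ 1 mod 4, sign kept]
  = (3 / 7)    [17 ≡ 3 mod 7]
  = -(7 / 3)    [QR: both ≡ 3 mod 4, sign flips]
  = -(1 / 3)    [7 ≡ 1 mod 3]
  = -1    [(1 / 3) = 1]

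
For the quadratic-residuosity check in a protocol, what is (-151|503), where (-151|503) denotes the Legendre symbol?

Reduce the numerator: -151 ≡ 352 (mod 503), so (-151|503) = (352|503).
Factor out 2: 352 = 2^5·11. Since 503 ≡ 7 (mod 8), (2|503) = +1, and (2|503)^5 = +1. Now have (11|503).
Both 11 ≡ 3 and 503 ≡ 3 (mod 4), so reciprocity gives (11|503) = -(503|11). Reduce: 503 ≡ 8 (mod 11). Now have -(8|11).
Factor out 2: 8 = 2^3. Since 11 ≡ 3 (mod 8), (2|11) = -1, and (2|11)^3 = -1. Now have (1|11).
(1|11) = 1. Collecting the sign factors: 1.

1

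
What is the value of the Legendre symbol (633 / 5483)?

633 ≡ 1 (mod 4), so quadratic reciprocity gives (633 / 5483) = (5483 / 633). Reduce: 5483 ≡ 419 (mod 633). Now have (419 / 633).
633 ≡ 1 (mod 4), so quadratic reciprocity gives (419 / 633) = (633 / 419). Reduce: 633 ≡ 214 (mod 419). Now have (214 / 419).
Factor out 2: 214 = 2·107. Since 419 ≡ 3 (mod 8), (2 / 419) = -1. Now have -(107 / 419).
Both 107 ≡ 3 and 419 ≡ 3 (mod 4), so reciprocity gives (107 / 419) = -(419 / 107). Reduce: 419 ≡ 98 (mod 107). Now have (98 / 107).
Factor out 2: 98 = 2·49. Since 107 ≡ 3 (mod 8), (2 / 107) = -1. Now have -(49 / 107).
49 ≡ 1 (mod 4), so quadratic reciprocity gives (49 / 107) = (107 / 49). Reduce: 107 ≡ 9 (mod 49). Now have -(9 / 49).
9 ≡ 1 (mod 4), so quadratic reciprocity gives (9 / 49) = (49 / 9). Reduce: 49 ≡ 4 (mod 9). Now have -(4 / 9).
Factor out 2: 4 = 2^2. Since 9 ≡ 1 (mod 8), (2 / 9) = +1, and (2 / 9)^2 = +1. Now have -(1 / 9).
(1 / 9) = 1. Collecting the sign factors: -1.

-1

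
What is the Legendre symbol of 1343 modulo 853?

(1343/853)
  = (490/853)    [1343 ≡ 490 mod 853]
  = -(245/853)    [853 ≡ 5 mod 8 ⇒ (2/853) = -1]
  = -(853/245)    [QR: 245 ≡ 1 mod 4, sign kept]
  = -(118/245)    [853 ≡ 118 mod 245]
  = (59/245)    [245 ≡ 5 mod 8 ⇒ (2/245) = -1]
  = (245/59)    [QR: 245 ≡ 1 mod 4, sign kept]
  = (9/59)    [245 ≡ 9 mod 59]
  = (59/9)    [QR: 9 ≡ 1 mod 4, sign kept]
  = (5/9)    [59 ≡ 5 mod 9]
  = (9/5)    [QR: 5 ≡ 1 mod 4, sign kept]
  = (4/5)    [9 ≡ 4 mod 5]
  = (1/5)    [5 ≡ 5 mod 8 ⇒ (2/5)^2 = +1]
  = 1    [(1/5) = 1]

1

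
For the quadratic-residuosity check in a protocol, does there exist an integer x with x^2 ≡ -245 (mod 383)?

yes

Reduce the numerator: -245 ≡ 138 (mod 383), so (-245/383) = (138/383).
Factor out 2: 138 = 2·69. Since 383 ≡ 7 (mod 8), (2/383) = +1. Now have (69/383).
69 ≡ 1 (mod 4), so quadratic reciprocity gives (69/383) = (383/69). Reduce: 383 ≡ 38 (mod 69). Now have (38/69).
Factor out 2: 38 = 2·19. Since 69 ≡ 5 (mod 8), (2/69) = -1. Now have -(19/69).
69 ≡ 1 (mod 4), so quadratic reciprocity gives (19/69) = (69/19). Reduce: 69 ≡ 12 (mod 19). Now have -(12/19).
Factor out 2: 12 = 2^2·3. Since 19 ≡ 3 (mod 8), (2/19) = -1, and (2/19)^2 = +1. Now have -(3/19).
Both 3 ≡ 3 and 19 ≡ 3 (mod 4), so reciprocity gives (3/19) = -(19/3). Reduce: 19 ≡ 1 (mod 3). Now have (1/3).
(1/3) = 1. Collecting the sign factors: 1.
(-245/383) = 1, and 383 is prime, so -245 is a quadratic residue mod 383.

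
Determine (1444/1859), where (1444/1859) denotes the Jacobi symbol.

1

(1444/1859)
  = (361/1859)    [1859 ≡ 3 mod 8 ⇒ (2/1859)^2 = +1]
  = (1859/361)    [QR: 361 ≡ 1 mod 4, sign kept]
  = (54/361)    [1859 ≡ 54 mod 361]
  = (27/361)    [361 ≡ 1 mod 8 ⇒ (2/361) = +1]
  = (361/27)    [QR: 361 ≡ 1 mod 4, sign kept]
  = (10/27)    [361 ≡ 10 mod 27]
  = -(5/27)    [27 ≡ 3 mod 8 ⇒ (2/27) = -1]
  = -(27/5)    [QR: 5 ≡ 1 mod 4, sign kept]
  = -(2/5)    [27 ≡ 2 mod 5]
  = (1/5)    [5 ≡ 5 mod 8 ⇒ (2/5) = -1]
  = 1    [(1/5) = 1]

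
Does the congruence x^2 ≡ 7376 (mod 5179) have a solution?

(7376|5179)
  = (2197|5179)    [7376 ≡ 2197 mod 5179]
  = (5179|2197)    [QR: 2197 ≡ 1 mod 4, sign kept]
  = (785|2197)    [5179 ≡ 785 mod 2197]
  = (2197|785)    [QR: 785 ≡ 1 mod 4, sign kept]
  = (627|785)    [2197 ≡ 627 mod 785]
  = (785|627)    [QR: 785 ≡ 1 mod 4, sign kept]
  = (158|627)    [785 ≡ 158 mod 627]
  = -(79|627)    [627 ≡ 3 mod 8 ⇒ (2|627) = -1]
  = (627|79)    [QR: both ≡ 3 mod 4, sign flips]
  = (74|79)    [627 ≡ 74 mod 79]
  = (37|79)    [79 ≡ 7 mod 8 ⇒ (2|79) = +1]
  = (79|37)    [QR: 37 ≡ 1 mod 4, sign kept]
  = (5|37)    [79 ≡ 5 mod 37]
  = (37|5)    [QR: 5 ≡ 1 mod 4, sign kept]
  = (2|5)    [37 ≡ 2 mod 5]
  = -(1|5)    [5 ≡ 5 mod 8 ⇒ (2|5) = -1]
  = -1    [(1|5) = 1]
The Legendre symbol is -1, so x^2 ≡ 7376 (mod 5179) has no solution.

no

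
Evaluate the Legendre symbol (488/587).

(488/587)
  = -(61/587)    [587 ≡ 3 mod 8 ⇒ (2/587)^3 = -1]
  = -(587/61)    [QR: 61 ≡ 1 mod 4, sign kept]
  = -(38/61)    [587 ≡ 38 mod 61]
  = (19/61)    [61 ≡ 5 mod 8 ⇒ (2/61) = -1]
  = (61/19)    [QR: 61 ≡ 1 mod 4, sign kept]
  = (4/19)    [61 ≡ 4 mod 19]
  = (1/19)    [19 ≡ 3 mod 8 ⇒ (2/19)^2 = +1]
  = 1    [(1/19) = 1]

1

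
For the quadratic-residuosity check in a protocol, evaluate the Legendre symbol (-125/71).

-1

Reduce the numerator: -125 ≡ 17 (mod 71), so (-125/71) = (17/71).
17 ≡ 1 (mod 4), so quadratic reciprocity gives (17/71) = (71/17). Reduce: 71 ≡ 3 (mod 17). Now have (3/17).
17 ≡ 1 (mod 4), so quadratic reciprocity gives (3/17) = (17/3). Reduce: 17 ≡ 2 (mod 3). Now have (2/3).
Factor out 2: 2 = 2. Since 3 ≡ 3 (mod 8), (2/3) = -1. Now have -(1/3).
(1/3) = 1. Collecting the sign factors: -1.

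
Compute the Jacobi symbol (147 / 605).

-1

(147 / 605)
  = (605 / 147)    [QR: 605 ≡ 1 mod 4, sign kept]
  = (17 / 147)    [605 ≡ 17 mod 147]
  = (147 / 17)    [QR: 17 ≡ 1 mod 4, sign kept]
  = (11 / 17)    [147 ≡ 11 mod 17]
  = (17 / 11)    [QR: 17 ≡ 1 mod 4, sign kept]
  = (6 / 11)    [17 ≡ 6 mod 11]
  = -(3 / 11)    [11 ≡ 3 mod 8 ⇒ (2 / 11) = -1]
  = (11 / 3)    [QR: both ≡ 3 mod 4, sign flips]
  = (2 / 3)    [11 ≡ 2 mod 3]
  = -(1 / 3)    [3 ≡ 3 mod 8 ⇒ (2 / 3) = -1]
  = -1    [(1 / 3) = 1]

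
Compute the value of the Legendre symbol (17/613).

1

(17/613)
  = (613/17)    [QR: 17 ≡ 1 mod 4, sign kept]
  = (1/17)    [613 ≡ 1 mod 17]
  = 1    [(1/17) = 1]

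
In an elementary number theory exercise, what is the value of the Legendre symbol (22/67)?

(22/67)
  = -(11/67)    [67 ≡ 3 mod 8 ⇒ (2/67) = -1]
  = (67/11)    [QR: both ≡ 3 mod 4, sign flips]
  = (1/11)    [67 ≡ 1 mod 11]
  = 1    [(1/11) = 1]

1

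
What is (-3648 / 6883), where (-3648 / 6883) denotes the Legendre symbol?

Pull out -1: (-3648 / 6883) = (-1 / 6883)·(3648 / 6883). Since 6883 ≡ 3 (mod 4), (-1 / 6883) = -1. Now have -(3648 / 6883).
Factor out 2: 3648 = 2^6·57. Since 6883 ≡ 3 (mod 8), (2 / 6883) = -1, and (2 / 6883)^6 = +1. Now have -(57 / 6883).
57 ≡ 1 (mod 4), so quadratic reciprocity gives (57 / 6883) = (6883 / 57). Reduce: 6883 ≡ 43 (mod 57). Now have -(43 / 57).
57 ≡ 1 (mod 4), so quadratic reciprocity gives (43 / 57) = (57 / 43). Reduce: 57 ≡ 14 (mod 43). Now have -(14 / 43).
Factor out 2: 14 = 2·7. Since 43 ≡ 3 (mod 8), (2 / 43) = -1. Now have (7 / 43).
Both 7 ≡ 3 and 43 ≡ 3 (mod 4), so reciprocity gives (7 / 43) = -(43 / 7). Reduce: 43 ≡ 1 (mod 7). Now have -(1 / 7).
(1 / 7) = 1. Collecting the sign factors: -1.

-1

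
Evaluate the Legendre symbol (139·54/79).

By multiplicativity, (139·54/79) = (139/79)·(54/79).
First factor (139/79):
Reduce the numerator: 139 ≡ 60 (mod 79), so (139/79) = (60/79).
Factor out 2: 60 = 2^2·15. Since 79 ≡ 7 (mod 8), (2/79) = +1, and (2/79)^2 = +1. Now have (15/79).
Both 15 ≡ 3 and 79 ≡ 3 (mod 4), so reciprocity gives (15/79) = -(79/15). Reduce: 79 ≡ 4 (mod 15). Now have -(4/15).
Factor out 2: 4 = 2^2. Since 15 ≡ 7 (mod 8), (2/15) = +1, and (2/15)^2 = +1. Now have -(1/15).
(1/15) = 1. Collecting the sign factors: -1.
Second factor (54/79):
Factor out 2: 54 = 2·27. Since 79 ≡ 7 (mod 8), (2/79) = +1. Now have (27/79).
Both 27 ≡ 3 and 79 ≡ 3 (mod 4), so reciprocity gives (27/79) = -(79/27). Reduce: 79 ≡ 25 (mod 27). Now have -(25/27).
25 ≡ 1 (mod 4), so quadratic reciprocity gives (25/27) = (27/25). Reduce: 27 ≡ 2 (mod 25). Now have -(2/25).
Factor out 2: 2 = 2. Since 25 ≡ 1 (mod 8), (2/25) = +1. Now have -(1/25).
(1/25) = 1. Collecting the sign factors: -1.
Product: (-1)·(-1) = 1.

1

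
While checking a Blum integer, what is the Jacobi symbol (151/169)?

169 ≡ 1 (mod 4), so quadratic reciprocity gives (151/169) = (169/151). Reduce: 169 ≡ 18 (mod 151). Now have (18/151).
Factor out 2: 18 = 2·9. Since 151 ≡ 7 (mod 8), (2/151) = +1. Now have (9/151).
9 ≡ 1 (mod 4), so quadratic reciprocity gives (9/151) = (151/9). Reduce: 151 ≡ 7 (mod 9). Now have (7/9).
9 ≡ 1 (mod 4), so quadratic reciprocity gives (7/9) = (9/7). Reduce: 9 ≡ 2 (mod 7). Now have (2/7).
Factor out 2: 2 = 2. Since 7 ≡ 7 (mod 8), (2/7) = +1. Now have (1/7).
(1/7) = 1. Collecting the sign factors: 1.

1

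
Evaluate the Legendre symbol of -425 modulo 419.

Reduce the numerator: -425 ≡ 413 (mod 419), so (-425/419) = (413/419).
413 ≡ 1 (mod 4), so quadratic reciprocity gives (413/419) = (419/413). Reduce: 419 ≡ 6 (mod 413). Now have (6/413).
Factor out 2: 6 = 2·3. Since 413 ≡ 5 (mod 8), (2/413) = -1. Now have -(3/413).
413 ≡ 1 (mod 4), so quadratic reciprocity gives (3/413) = (413/3). Reduce: 413 ≡ 2 (mod 3). Now have -(2/3).
Factor out 2: 2 = 2. Since 3 ≡ 3 (mod 8), (2/3) = -1. Now have (1/3).
(1/3) = 1. Collecting the sign factors: 1.

1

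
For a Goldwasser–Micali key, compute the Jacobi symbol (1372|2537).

Factor out 2: 1372 = 2^2·343. Since 2537 ≡ 1 (mod 8), (2|2537) = +1, and (2|2537)^2 = +1. Now have (343|2537).
2537 ≡ 1 (mod 4), so quadratic reciprocity gives (343|2537) = (2537|343). Reduce: 2537 ≡ 136 (mod 343). Now have (136|343).
Factor out 2: 136 = 2^3·17. Since 343 ≡ 7 (mod 8), (2|343) = +1, and (2|343)^3 = +1. Now have (17|343).
17 ≡ 1 (mod 4), so quadratic reciprocity gives (17|343) = (343|17). Reduce: 343 ≡ 3 (mod 17). Now have (3|17).
17 ≡ 1 (mod 4), so quadratic reciprocity gives (3|17) = (17|3). Reduce: 17 ≡ 2 (mod 3). Now have (2|3).
Factor out 2: 2 = 2. Since 3 ≡ 3 (mod 8), (2|3) = -1. Now have -(1|3).
(1|3) = 1. Collecting the sign factors: -1.

-1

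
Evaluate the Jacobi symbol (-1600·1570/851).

By multiplicativity, (-1600·1570/851) = (-1600/851)·(1570/851).
First factor (-1600/851):
Pull out -1: (-1600/851) = (-1/851)·(1600/851). Since 851 ≡ 3 (mod 4), (-1/851) = -1. Now have -(1600/851).
Reduce the numerator: 1600 ≡ 749 (mod 851), so (1600/851) = (749/851).
749 ≡ 1 (mod 4), so quadratic reciprocity gives (749/851) = (851/749). Reduce: 851 ≡ 102 (mod 749). Now have -(102/749).
Factor out 2: 102 = 2·51. Since 749 ≡ 5 (mod 8), (2/749) = -1. Now have (51/749).
749 ≡ 1 (mod 4), so quadratic reciprocity gives (51/749) = (749/51). Reduce: 749 ≡ 35 (mod 51). Now have (35/51).
Both 35 ≡ 3 and 51 ≡ 3 (mod 4), so reciprocity gives (35/51) = -(51/35). Reduce: 51 ≡ 16 (mod 35). Now have -(16/35).
Factor out 2: 16 = 2^4. Since 35 ≡ 3 (mod 8), (2/35) = -1, and (2/35)^4 = +1. Now have -(1/35).
(1/35) = 1. Collecting the sign factors: -1.
Second factor (1570/851):
Reduce the numerator: 1570 ≡ 719 (mod 851), so (1570/851) = (719/851).
Both 719 ≡ 3 and 851 ≡ 3 (mod 4), so reciprocity gives (719/851) = -(851/719). Reduce: 851 ≡ 132 (mod 719). Now have -(132/719).
Factor out 2: 132 = 2^2·33. Since 719 ≡ 7 (mod 8), (2/719) = +1, and (2/719)^2 = +1. Now have -(33/719).
33 ≡ 1 (mod 4), so quadratic reciprocity gives (33/719) = (719/33). Reduce: 719 ≡ 26 (mod 33). Now have -(26/33).
Factor out 2: 26 = 2·13. Since 33 ≡ 1 (mod 8), (2/33) = +1. Now have -(13/33).
13 ≡ 1 (mod 4), so quadratic reciprocity gives (13/33) = (33/13). Reduce: 33 ≡ 7 (mod 13). Now have -(7/13).
13 ≡ 1 (mod 4), so quadratic reciprocity gives (7/13) = (13/7). Reduce: 13 ≡ 6 (mod 7). Now have -(6/7).
Factor out 2: 6 = 2·3. Since 7 ≡ 7 (mod 8), (2/7) = +1. Now have -(3/7).
Both 3 ≡ 3 and 7 ≡ 3 (mod 4), so reciprocity gives (3/7) = -(7/3). Reduce: 7 ≡ 1 (mod 3). Now have (1/3).
(1/3) = 1. Collecting the sign factors: 1.
Product: (-1)·(1) = -1.

-1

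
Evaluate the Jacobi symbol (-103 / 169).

Reduce the numerator: -103 ≡ 66 (mod 169), so (-103 / 169) = (66 / 169).
Factor out 2: 66 = 2·33. Since 169 ≡ 1 (mod 8), (2 / 169) = +1. Now have (33 / 169).
33 ≡ 1 (mod 4), so quadratic reciprocity gives (33 / 169) = (169 / 33). Reduce: 169 ≡ 4 (mod 33). Now have (4 / 33).
Factor out 2: 4 = 2^2. Since 33 ≡ 1 (mod 8), (2 / 33) = +1, and (2 / 33)^2 = +1. Now have (1 / 33).
(1 / 33) = 1. Collecting the sign factors: 1.

1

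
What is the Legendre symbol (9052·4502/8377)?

-1

By multiplicativity, (9052·4502/8377) = (9052/8377)·(4502/8377).
First factor (9052/8377):
(9052/8377)
  = (675/8377)    [9052 ≡ 675 mod 8377]
  = (8377/675)    [QR: 8377 ≡ 1 mod 4, sign kept]
  = (277/675)    [8377 ≡ 277 mod 675]
  = (675/277)    [QR: 277 ≡ 1 mod 4, sign kept]
  = (121/277)    [675 ≡ 121 mod 277]
  = (277/121)    [QR: 121 ≡ 1 mod 4, sign kept]
  = (35/121)    [277 ≡ 35 mod 121]
  = (121/35)    [QR: 121 ≡ 1 mod 4, sign kept]
  = (16/35)    [121 ≡ 16 mod 35]
  = (1/35)    [35 ≡ 3 mod 8 ⇒ (2/35)^4 = +1]
  = 1    [(1/35) = 1]
Second factor (4502/8377):
(4502/8377)
  = (2251/8377)    [8377 ≡ 1 mod 8 ⇒ (2/8377) = +1]
  = (8377/2251)    [QR: 8377 ≡ 1 mod 4, sign kept]
  = (1624/2251)    [8377 ≡ 1624 mod 2251]
  = -(203/2251)    [2251 ≡ 3 mod 8 ⇒ (2/2251)^3 = -1]
  = (2251/203)    [QR: both ≡ 3 mod 4, sign flips]
  = (18/203)    [2251 ≡ 18 mod 203]
  = -(9/203)    [203 ≡ 3 mod 8 ⇒ (2/203) = -1]
  = -(203/9)    [QR: 9 ≡ 1 mod 4, sign kept]
  = -(5/9)    [203 ≡ 5 mod 9]
  = -(9/5)    [QR: 5 ≡ 1 mod 4, sign kept]
  = -(4/5)    [9 ≡ 4 mod 5]
  = -(1/5)    [5 ≡ 5 mod 8 ⇒ (2/5)^2 = +1]
  = -1    [(1/5) = 1]
Product: (1)·(-1) = -1.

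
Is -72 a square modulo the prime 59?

(-72/59)
  = (46/59)    [-72 ≡ 46 mod 59]
  = -(23/59)    [59 ≡ 3 mod 8 ⇒ (2/59) = -1]
  = (59/23)    [QR: both ≡ 3 mod 4, sign flips]
  = (13/23)    [59 ≡ 13 mod 23]
  = (23/13)    [QR: 13 ≡ 1 mod 4, sign kept]
  = (10/13)    [23 ≡ 10 mod 13]
  = -(5/13)    [13 ≡ 5 mod 8 ⇒ (2/13) = -1]
  = -(13/5)    [QR: 5 ≡ 1 mod 4, sign kept]
  = -(3/5)    [13 ≡ 3 mod 5]
  = -(5/3)    [QR: 5 ≡ 1 mod 4, sign kept]
  = -(2/3)    [5 ≡ 2 mod 3]
  = (1/3)    [3 ≡ 3 mod 8 ⇒ (2/3) = -1]
  = 1    [(1/3) = 1]
(-72/59) = 1, and 59 is prime, so -72 is a quadratic residue mod 59.

yes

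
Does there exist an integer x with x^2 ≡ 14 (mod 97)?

no

Factor out 2: 14 = 2·7. Since 97 ≡ 1 (mod 8), (2|97) = +1. Now have (7|97).
97 ≡ 1 (mod 4), so quadratic reciprocity gives (7|97) = (97|7). Reduce: 97 ≡ 6 (mod 7). Now have (6|7).
Factor out 2: 6 = 2·3. Since 7 ≡ 7 (mod 8), (2|7) = +1. Now have (3|7).
Both 3 ≡ 3 and 7 ≡ 3 (mod 4), so reciprocity gives (3|7) = -(7|3). Reduce: 7 ≡ 1 (mod 3). Now have -(1|3).
(1|3) = 1. Collecting the sign factors: -1.
(14|97) = -1, and 97 is prime, so 14 is not a quadratic residue mod 97.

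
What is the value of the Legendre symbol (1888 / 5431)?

-1

Factor out 2: 1888 = 2^5·59. Since 5431 ≡ 7 (mod 8), (2 / 5431) = +1, and (2 / 5431)^5 = +1. Now have (59 / 5431).
Both 59 ≡ 3 and 5431 ≡ 3 (mod 4), so reciprocity gives (59 / 5431) = -(5431 / 59). Reduce: 5431 ≡ 3 (mod 59). Now have -(3 / 59).
Both 3 ≡ 3 and 59 ≡ 3 (mod 4), so reciprocity gives (3 / 59) = -(59 / 3). Reduce: 59 ≡ 2 (mod 3). Now have (2 / 3).
Factor out 2: 2 = 2. Since 3 ≡ 3 (mod 8), (2 / 3) = -1. Now have -(1 / 3).
(1 / 3) = 1. Collecting the sign factors: -1.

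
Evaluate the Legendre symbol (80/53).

-1

(80/53)
  = (27/53)    [80 ≡ 27 mod 53]
  = (53/27)    [QR: 53 ≡ 1 mod 4, sign kept]
  = (26/27)    [53 ≡ 26 mod 27]
  = -(13/27)    [27 ≡ 3 mod 8 ⇒ (2/27) = -1]
  = -(27/13)    [QR: 13 ≡ 1 mod 4, sign kept]
  = -(1/13)    [27 ≡ 1 mod 13]
  = -1    [(1/13) = 1]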